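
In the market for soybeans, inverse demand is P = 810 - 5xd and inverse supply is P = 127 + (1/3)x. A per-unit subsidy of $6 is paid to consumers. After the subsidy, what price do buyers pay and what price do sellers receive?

Pre-subsidy: 810 - 5x = 127 + (1/3)x gives x* = 128.0625 and P* = 169.6875.
With the rebate, buyers effectively pay Pb = Ps − 6, where Ps is the price sellers receive.
On the curves, Pb = 810 - 5x and Ps = 127 + (1/3)x; the wedge Ps − Pb = 6 gives 127 + (1/3)x − (810 - 5x) = 6, so x' = 129.1875.
Then Pb = 810 − 5·129.1875 = 164.0625 and Ps = 127 + (1/3)·129.1875 = 170.0625.

Buyers pay $164.0625; sellers receive $170.0625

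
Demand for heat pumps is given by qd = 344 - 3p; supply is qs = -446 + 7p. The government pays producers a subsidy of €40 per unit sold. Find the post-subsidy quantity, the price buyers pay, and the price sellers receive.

Pre-subsidy: 344 - 3p = -446 + 7p gives p* = 79, q* = 107.
With the subsidy, sellers receive ps = pb + 40 for each unit, where pb is the price buyers pay.
Supply in terms of pb becomes qs = -446 + 7(pb + 40) = -166 + 7pb. Setting this equal to demand: 344 - 3pb = -166 + 7pb, so pb = 51.
Sellers receive ps = 51 + 40 = 91; q' = 344 − 3·51 = 191.

q' = 191; buyers pay €51; sellers receive €91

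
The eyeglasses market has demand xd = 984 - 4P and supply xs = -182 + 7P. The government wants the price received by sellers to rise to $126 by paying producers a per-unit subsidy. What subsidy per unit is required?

At a seller price of 126, quantity supplied is -182 + 7·126 = 700.
Buyers absorb 700 only when they pay Pb with 984 − 4·Pb = 700, i.e. Pb = 71.
s = Ps − Pb = 126 − 71 = 55.

Required subsidy s = $55 per unit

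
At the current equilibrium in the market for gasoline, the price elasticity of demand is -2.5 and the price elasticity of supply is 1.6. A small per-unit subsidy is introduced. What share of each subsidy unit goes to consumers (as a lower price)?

Consumer share = 16/41

For a small subsidy around the equilibrium, the benefit split depends on the relative slopes, which at a point are proportional to the elasticities.
Buyer share = εs/(εs + |εd|) = 1.6/(1.6 + 2.5) = 16/41; seller share = |εd|/(εs + |εd|) = 25/41.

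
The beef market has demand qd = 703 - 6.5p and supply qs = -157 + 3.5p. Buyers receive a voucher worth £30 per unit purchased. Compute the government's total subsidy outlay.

Pre-subsidy: 703 - 6.5p = -157 + 3.5p gives p* = 86, q* = 144.
With the rebate, buyers effectively pay pb = ps − 30, where ps is the price sellers receive.
Demand in terms of ps becomes qd = 703 − 6.5(ps − 30) = 898 - 6.5ps. Setting this equal to supply: 898 - 6.5ps = -157 + 3.5ps, so ps = 105.5.
Buyers pay pb = 105.5 − 30 = 75.5; q' = -157 + 3.5·105.5 = 212.25.
Government outlay = subsidy × quantity = 30 × 212.25 = 6367.5.

Government cost = £6367.5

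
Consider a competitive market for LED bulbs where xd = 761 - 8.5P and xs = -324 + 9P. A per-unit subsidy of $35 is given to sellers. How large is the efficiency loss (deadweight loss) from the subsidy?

Pre-subsidy: 761 - 8.5P = -324 + 9P gives P* = 62, x* = 234.
With the subsidy, sellers receive Ps = Pb + 35 for each unit, where Pb is the price buyers pay.
Supply in terms of Pb becomes xs = -324 + 9(Pb + 35) = -9 + 9Pb. Setting this equal to demand: 761 - 8.5Pb = -9 + 9Pb, so Pb = 44.
Sellers receive Ps = 44 + 35 = 79; x' = 761 − 8.5·44 = 387.
The subsidy expands output by 387 − 234 = 153 past the efficient level; on those units the gap between marginal cost and willingness to pay runs from 0 up to 35.
DWL = ½ × 35 × 153 = 2677.5.

Deadweight loss = $2677.5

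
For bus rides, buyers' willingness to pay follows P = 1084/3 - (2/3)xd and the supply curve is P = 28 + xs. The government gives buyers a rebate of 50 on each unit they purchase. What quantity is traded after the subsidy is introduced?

x' = 230

Pre-subsidy: 1084/3 - (2/3)x = 28 + x gives x* = 200 and P* = 228.
With the rebate, buyers effectively pay Pb = Ps − 50, where Ps is the price sellers receive.
On the curves, Pb = 1084/3 - (2/3)x and Ps = 28 + x; the wedge Ps − Pb = 50 gives 28 + x − (1084/3 - (2/3)x) = 50, so x' = 230.
Then Pb = 1084/3 − (2/3)·230 = 208 and Ps = 28 + 1·230 = 258.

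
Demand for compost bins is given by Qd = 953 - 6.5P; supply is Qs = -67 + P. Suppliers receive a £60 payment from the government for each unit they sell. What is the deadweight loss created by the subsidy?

Pre-subsidy: 953 - 6.5P = -67 + P gives P* = 136, Q* = 69.
With the subsidy, sellers receive Ps = Pb + 60 for each unit, where Pb is the price buyers pay.
Supply in terms of Pb becomes Qs = -67 + 1(Pb + 60) = -7 + Pb. Setting this equal to demand: 953 - 6.5Pb = -7 + Pb, so Pb = 128.
Sellers receive Ps = 128 + 60 = 188; Q' = 953 − 6.5·128 = 121.
The subsidy expands output by 121 − 69 = 52 past the efficient level; on those units the gap between marginal cost and willingness to pay runs from 0 up to 60.
DWL = ½ × 60 × 52 = 1560.

Deadweight loss = £1560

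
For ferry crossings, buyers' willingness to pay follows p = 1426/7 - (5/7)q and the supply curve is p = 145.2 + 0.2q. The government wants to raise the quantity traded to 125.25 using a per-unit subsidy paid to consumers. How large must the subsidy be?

At q = 125.25, from the demand curve buyers pay pb = 1426/7 − (5/7)·125.25 = 114.25; from the supply curve sellers need ps = 145.2 + 0.2·125.25 = 170.25.
The subsidy must fill the gap: s = ps − pb = 170.25 − 114.25 = 56.

Required subsidy s = 56 per unit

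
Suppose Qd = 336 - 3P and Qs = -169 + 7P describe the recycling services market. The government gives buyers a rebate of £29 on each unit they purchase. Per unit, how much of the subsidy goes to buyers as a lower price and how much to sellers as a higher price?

Pre-subsidy: 336 - 3P = -169 + 7P gives P* = 50.5, Q* = 184.5.
With the rebate, buyers effectively pay Pb = Ps − 29, where Ps is the price sellers receive.
Demand in terms of Ps becomes Qd = 336 − 3(Ps − 29) = 423 - 3Ps. Setting this equal to supply: 423 - 3Ps = -169 + 7Ps, so Ps = 59.2.
Buyers pay Pb = 59.2 − 29 = 30.2; Q' = -169 + 7·59.2 = 245.4.
Buyers' price falls by P* − Pb = 50.5 − 30.2 = 20.3; sellers' price rises by Ps − P* = 59.2 − 50.5 = 8.7.

Buyers gain £20.3 per unit; sellers gain £8.7 per unit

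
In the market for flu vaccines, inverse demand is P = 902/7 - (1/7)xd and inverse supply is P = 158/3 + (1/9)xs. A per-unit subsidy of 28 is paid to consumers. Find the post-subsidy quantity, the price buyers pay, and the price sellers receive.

Pre-subsidy: 902/7 - (1/7)x = 158/3 + (1/9)x gives x* = 300 and P* = 86.
With the rebate, buyers effectively pay Pb = Ps − 28, where Ps is the price sellers receive.
On the curves, Pb = 902/7 - (1/7)x and Ps = 158/3 + (1/9)x; the wedge Ps − Pb = 28 gives 158/3 + (1/9)x − (902/7 - (1/7)x) = 28, so x' = 410.25.
Then Pb = 902/7 − (1/7)·410.25 = 70.25 and Ps = 158/3 + (1/9)·410.25 = 98.25.

x' = 410.25; buyers pay 70.25; sellers receive 98.25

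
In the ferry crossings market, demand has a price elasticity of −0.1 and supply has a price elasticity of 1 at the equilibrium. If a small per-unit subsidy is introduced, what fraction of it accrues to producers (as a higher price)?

For a small subsidy around the equilibrium, the benefit split depends on the relative slopes, which at a point are proportional to the elasticities.
Buyer share = εs/(εs + |εd|) = 1/(1 + 0.1) = 10/11; seller share = |εd|/(εs + |εd|) = 1/11.
So producers capture 1/11 of the subsidy.

Producer share = 1/11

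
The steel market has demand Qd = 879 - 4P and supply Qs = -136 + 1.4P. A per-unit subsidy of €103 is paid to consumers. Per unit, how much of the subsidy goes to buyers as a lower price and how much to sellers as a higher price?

Buyers gain 721/27 per unit; sellers gain 2060/27 per unit

Pre-subsidy: 879 - 4P = -136 + 1.4P gives P* = 5075/27, Q* = 3433/27.
With the rebate, buyers effectively pay Pb = Ps − 103, where Ps is the price sellers receive.
Demand in terms of Ps becomes Qd = 879 − 4(Ps − 103) = 1291 - 4Ps. Setting this equal to supply: 1291 - 4Ps = -136 + 1.4Ps, so Ps = 7135/27.
Buyers pay Pb = 7135/27 − 103 = 4354/27; Q' = -136 + 1.4·(7135/27) = 6317/27.
Buyers' price falls by P* − Pb = 5075/27 − 4354/27 = 721/27; sellers' price rises by Ps − P* = 7135/27 − 5075/27 = 2060/27.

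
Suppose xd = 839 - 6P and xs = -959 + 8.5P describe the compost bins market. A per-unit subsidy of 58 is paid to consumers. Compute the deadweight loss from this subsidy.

Deadweight loss = 5916

Pre-subsidy: 839 - 6P = -959 + 8.5P gives P* = 124, x* = 95.
With the rebate, buyers effectively pay Pb = Ps − 58, where Ps is the price sellers receive.
Demand in terms of Ps becomes xd = 839 − 6(Ps − 58) = 1187 - 6Ps. Setting this equal to supply: 1187 - 6Ps = -959 + 8.5Ps, so Ps = 148.
Buyers pay Pb = 148 − 58 = 90; x' = -959 + 8.5·148 = 299.
The subsidy expands output by 299 − 95 = 204 past the efficient level; on those units the gap between marginal cost and willingness to pay runs from 0 up to 58.
DWL = ½ × 58 × 204 = 5916.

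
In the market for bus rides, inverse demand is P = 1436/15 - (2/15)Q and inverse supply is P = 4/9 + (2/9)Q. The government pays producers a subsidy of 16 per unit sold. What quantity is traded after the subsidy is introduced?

Q' = 313

Pre-subsidy: 1436/15 - (2/15)Q = 4/9 + (2/9)Q gives Q* = 268 and P* = 60.
With the subsidy, sellers receive Ps = Pb + 16 for each unit, where Pb is the price buyers pay.
On the curves, Pb = 1436/15 - (2/15)Q and Ps = 4/9 + (2/9)Q; the wedge Ps − Pb = 16 gives 4/9 + (2/9)Q − (1436/15 - (2/15)Q) = 16, so Q' = 313.
Then Pb = 1436/15 − (2/15)·313 = 54 and Ps = 4/9 + (2/9)·313 = 70.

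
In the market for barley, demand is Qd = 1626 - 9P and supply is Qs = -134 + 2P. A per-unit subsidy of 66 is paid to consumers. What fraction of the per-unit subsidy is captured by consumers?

Consumer share = 2/11

Pre-subsidy: 1626 - 9P = -134 + 2P gives P* = 160, Q* = 186.
With the rebate, buyers effectively pay Pb = Ps − 66, where Ps is the price sellers receive.
Demand in terms of Ps becomes Qd = 1626 − 9(Ps − 66) = 2220 - 9Ps. Setting this equal to supply: 2220 - 9Ps = -134 + 2Ps, so Ps = 214.
Buyers pay Pb = 214 − 66 = 148; Q' = -134 + 2·214 = 294.
Buyers' price falls by P* − Pb = 160 − 148 = 12; sellers' price rises by Ps − P* = 214 − 160 = 54.
So consumers capture 12/66 = 2/11 of each unit of subsidy.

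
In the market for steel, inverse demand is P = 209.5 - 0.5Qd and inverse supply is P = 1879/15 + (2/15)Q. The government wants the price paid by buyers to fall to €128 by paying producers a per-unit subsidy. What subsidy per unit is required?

At a buyer price of 128, quantity demanded is 419 − 2·128 = 163.
Sellers supply 163 only when they receive Ps = 1879/15 + (2/15)·163 = 147.
s = Ps − Pb = 147 − 128 = 19.

Required subsidy s = €19 per unit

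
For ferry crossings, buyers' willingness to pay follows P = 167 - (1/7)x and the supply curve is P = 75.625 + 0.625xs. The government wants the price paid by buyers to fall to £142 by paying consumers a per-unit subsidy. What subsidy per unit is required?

At a buyer price of 142, quantity demanded is 1169 − 7·142 = 175.
Sellers supply 175 only when they receive Ps = 75.625 + 0.625·175 = 185.
s = Ps − Pb = 185 − 142 = 43.

Required subsidy s = £43 per unit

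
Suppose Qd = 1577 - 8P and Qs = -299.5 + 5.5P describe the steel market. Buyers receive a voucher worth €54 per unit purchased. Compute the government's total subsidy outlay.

Government cost = €34614

Pre-subsidy: 1577 - 8P = -299.5 + 5.5P gives P* = 139, Q* = 465.
With the rebate, buyers effectively pay Pb = Ps − 54, where Ps is the price sellers receive.
Demand in terms of Ps becomes Qd = 1577 − 8(Ps − 54) = 2009 - 8Ps. Setting this equal to supply: 2009 - 8Ps = -299.5 + 5.5Ps, so Ps = 171.
Buyers pay Pb = 171 − 54 = 117; Q' = -299.5 + 5.5·171 = 641.
Government outlay = subsidy × quantity = 54 × 641 = 34614.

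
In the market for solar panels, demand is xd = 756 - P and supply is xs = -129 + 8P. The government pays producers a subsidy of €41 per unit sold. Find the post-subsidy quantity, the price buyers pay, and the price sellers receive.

Pre-subsidy: 756 - P = -129 + 8P gives P* = 295/3, x* = 1973/3.
With the subsidy, sellers receive Ps = Pb + 41 for each unit, where Pb is the price buyers pay.
Supply in terms of Pb becomes xs = -129 + 8(Pb + 41) = 199 + 8Pb. Setting this equal to demand: 756 - Pb = 199 + 8Pb, so Pb = 557/9.
Sellers receive Ps = 557/9 + 41 = 926/9; x' = 756 − 1·(557/9) = 6247/9.

x' = 6247/9; buyers pay 557/9; sellers receive 926/9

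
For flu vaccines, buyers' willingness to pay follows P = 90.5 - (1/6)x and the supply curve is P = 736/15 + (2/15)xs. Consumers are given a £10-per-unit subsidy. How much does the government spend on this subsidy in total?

Government cost = 15430/9

Pre-subsidy: 90.5 - (1/6)x = 736/15 + (2/15)x gives x* = 1243/9 and P* = 1822/27.
With the rebate, buyers effectively pay Pb = Ps − 10, where Ps is the price sellers receive.
On the curves, Pb = 90.5 - (1/6)x and Ps = 736/15 + (2/15)x; the wedge Ps − Pb = 10 gives 736/15 + (2/15)x − (90.5 - (1/6)x) = 10, so x' = 1543/9.
Then Pb = 90.5 − (1/6)·(1543/9) = 1672/27 and Ps = 736/15 + (2/15)·(1543/9) = 1942/27.
Government outlay = subsidy × quantity = 10 × 1543/9 = 15430/9.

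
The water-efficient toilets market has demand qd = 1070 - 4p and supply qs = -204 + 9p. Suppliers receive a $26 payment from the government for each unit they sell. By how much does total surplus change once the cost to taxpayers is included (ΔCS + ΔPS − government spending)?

Net change in total surplus = -$936

Pre-subsidy: 1070 - 4p = -204 + 9p gives p* = 98, q* = 678.
With the subsidy, sellers receive ps = pb + 26 for each unit, where pb is the price buyers pay.
Supply in terms of pb becomes qs = -204 + 9(pb + 26) = 30 + 9pb. Setting this equal to demand: 1070 - 4pb = 30 + 9pb, so pb = 80.
Sellers receive ps = 80 + 26 = 106; q' = 1070 − 4·80 = 750.
ΔCS = ½(678 + 750)(98 − 80) = 12852; ΔPS = ½(678 + 750)(106 − 98) = 5712.
Government spending = 26 × 750 = 19500.
Net change = 12852 + 5712 − 19500 = -936. The loss equals the DWL triangle ½·26·72.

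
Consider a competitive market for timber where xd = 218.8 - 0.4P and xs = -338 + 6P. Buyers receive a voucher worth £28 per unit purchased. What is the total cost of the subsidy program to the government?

Government cost = £5446

Pre-subsidy: 218.8 - 0.4P = -338 + 6P gives P* = 87, x* = 184.
With the rebate, buyers effectively pay Pb = Ps − 28, where Ps is the price sellers receive.
Demand in terms of Ps becomes xd = 218.8 − 0.4(Ps − 28) = 230 - 0.4Ps. Setting this equal to supply: 230 - 0.4Ps = -338 + 6Ps, so Ps = 88.75.
Buyers pay Pb = 88.75 − 28 = 60.75; x' = -338 + 6·88.75 = 194.5.
Government outlay = subsidy × quantity = 28 × 194.5 = 5446.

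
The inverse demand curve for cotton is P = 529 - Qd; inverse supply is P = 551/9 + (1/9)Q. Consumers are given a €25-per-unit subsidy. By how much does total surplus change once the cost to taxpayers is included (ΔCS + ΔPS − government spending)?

Net change in total surplus = -€281.25

Pre-subsidy: 529 - Q = 551/9 + (1/9)Q gives Q* = 421 and P* = 108.
With the rebate, buyers effectively pay Pb = Ps − 25, where Ps is the price sellers receive.
On the curves, Pb = 529 - Q and Ps = 551/9 + (1/9)Q; the wedge Ps − Pb = 25 gives 551/9 + (1/9)Q − (529 - Q) = 25, so Q' = 443.5.
Then Pb = 529 − 1·443.5 = 85.5 and Ps = 551/9 + (1/9)·443.5 = 110.5.
ΔCS = ½(421 + 443.5)(108 − 85.5) = 9725.625; ΔPS = ½(421 + 443.5)(110.5 − 108) = 1080.625.
Government spending = 25 × 443.5 = 11087.5.
Net change = 9725.625 + 1080.625 − 11087.5 = -281.25. The loss equals the DWL triangle ½·25·22.5.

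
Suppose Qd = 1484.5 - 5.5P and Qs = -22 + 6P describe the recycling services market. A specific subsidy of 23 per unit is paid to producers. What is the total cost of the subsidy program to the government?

Pre-subsidy: 1484.5 - 5.5P = -22 + 6P gives P* = 131, Q* = 764.
With the subsidy, sellers receive Ps = Pb + 23 for each unit, where Pb is the price buyers pay.
Supply in terms of Pb becomes Qs = -22 + 6(Pb + 23) = 116 + 6Pb. Setting this equal to demand: 1484.5 - 5.5Pb = 116 + 6Pb, so Pb = 119.
Sellers receive Ps = 119 + 23 = 142; Q' = 1484.5 − 5.5·119 = 830.
Government outlay = subsidy × quantity = 23 × 830 = 19090.

Government cost = 19090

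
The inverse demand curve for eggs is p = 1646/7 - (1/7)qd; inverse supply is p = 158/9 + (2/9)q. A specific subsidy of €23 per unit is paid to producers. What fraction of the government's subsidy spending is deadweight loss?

Pre-subsidy: 1646/7 - (1/7)q = 158/9 + (2/9)q gives q* = 596 and p* = 150.
With the subsidy, sellers receive ps = pb + 23 for each unit, where pb is the price buyers pay.
On the curves, pb = 1646/7 - (1/7)q and ps = 158/9 + (2/9)q; the wedge ps − pb = 23 gives 158/9 + (2/9)q − (1646/7 - (1/7)q) = 23, so q' = 659.
Then pb = 1646/7 − (1/7)·659 = 141 and ps = 158/9 + (2/9)·659 = 164.
ΔCS = ½(596 + 659)(150 − 141) = 5647.5; ΔPS = ½(596 + 659)(164 − 150) = 8785.
Government spending = 23 × 659 = 15157.
DWL = ½ × 23 × (659 − 596) = 724.5; fraction = 724.5 / 15157 = 63/1318.

DWL / government spending = 63/1318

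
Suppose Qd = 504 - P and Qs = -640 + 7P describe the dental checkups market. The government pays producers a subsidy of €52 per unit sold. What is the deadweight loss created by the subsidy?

Deadweight loss = €1183

Pre-subsidy: 504 - P = -640 + 7P gives P* = 143, Q* = 361.
With the subsidy, sellers receive Ps = Pb + 52 for each unit, where Pb is the price buyers pay.
Supply in terms of Pb becomes Qs = -640 + 7(Pb + 52) = -276 + 7Pb. Setting this equal to demand: 504 - Pb = -276 + 7Pb, so Pb = 97.5.
Sellers receive Ps = 97.5 + 52 = 149.5; Q' = 504 − 1·97.5 = 406.5.
The subsidy expands output by 406.5 − 361 = 45.5 past the efficient level; on those units the gap between marginal cost and willingness to pay runs from 0 up to 52.
DWL = ½ × 52 × 45.5 = 1183.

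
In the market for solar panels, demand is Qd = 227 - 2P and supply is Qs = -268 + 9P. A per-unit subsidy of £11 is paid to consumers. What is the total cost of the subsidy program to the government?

Pre-subsidy: 227 - 2P = -268 + 9P gives P* = 45, Q* = 137.
With the rebate, buyers effectively pay Pb = Ps − 11, where Ps is the price sellers receive.
Demand in terms of Ps becomes Qd = 227 − 2(Ps − 11) = 249 - 2Ps. Setting this equal to supply: 249 - 2Ps = -268 + 9Ps, so Ps = 47.
Buyers pay Pb = 47 − 11 = 36; Q' = -268 + 9·47 = 155.
Government outlay = subsidy × quantity = 11 × 155 = 1705.

Government cost = £1705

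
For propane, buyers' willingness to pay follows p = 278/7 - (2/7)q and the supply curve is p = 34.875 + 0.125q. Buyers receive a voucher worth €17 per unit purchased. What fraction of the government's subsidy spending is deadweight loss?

Pre-subsidy: 278/7 - (2/7)q = 34.875 + 0.125q gives q* = 271/23 and p* = 836/23.
With the rebate, buyers effectively pay pb = ps − 17, where ps is the price sellers receive.
On the curves, pb = 278/7 - (2/7)q and ps = 34.875 + 0.125q; the wedge ps − pb = 17 gives 34.875 + 0.125q − (278/7 - (2/7)q) = 17, so q' = 1223/23.
Then pb = 278/7 − (2/7)·(1223/23) = 564/23 and ps = 34.875 + 0.125·(1223/23) = 955/23.
ΔCS = ½(271/23 + 1223/23)(836/23 − 564/23) = 203184/529; ΔPS = ½(271/23 + 1223/23)(955/23 − 836/23) = 88893/529.
Government spending = 17 × 1223/23 = 20791/23.
DWL = ½ × 17 × (1223/23 − 271/23) = 8092/23; fraction = (8092/23) / (20791/23) = 476/1223.

DWL / government spending = 476/1223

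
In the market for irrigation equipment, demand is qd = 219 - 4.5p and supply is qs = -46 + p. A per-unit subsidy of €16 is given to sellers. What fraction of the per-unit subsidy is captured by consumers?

Consumer share = 2/11

Pre-subsidy: 219 - 4.5p = -46 + p gives p* = 530/11, q* = 24/11.
With the subsidy, sellers receive ps = pb + 16 for each unit, where pb is the price buyers pay.
Supply in terms of pb becomes qs = -46 + 1(pb + 16) = -30 + pb. Setting this equal to demand: 219 - 4.5pb = -30 + pb, so pb = 498/11.
Sellers receive ps = 498/11 + 16 = 674/11; q' = 219 − 4.5·(498/11) = 168/11.
Buyers' price falls by p* − pb = 530/11 − 498/11 = 32/11; sellers' price rises by ps − p* = 674/11 − 530/11 = 144/11.
So consumers capture (32/11)/16 = 2/11 of each unit of subsidy.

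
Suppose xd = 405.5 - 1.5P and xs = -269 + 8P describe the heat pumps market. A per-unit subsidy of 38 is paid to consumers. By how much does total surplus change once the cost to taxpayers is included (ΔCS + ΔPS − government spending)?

Net change in total surplus = -912

Pre-subsidy: 405.5 - 1.5P = -269 + 8P gives P* = 71, x* = 299.
With the rebate, buyers effectively pay Pb = Ps − 38, where Ps is the price sellers receive.
Demand in terms of Ps becomes xd = 405.5 − 1.5(Ps − 38) = 462.5 - 1.5Ps. Setting this equal to supply: 462.5 - 1.5Ps = -269 + 8Ps, so Ps = 77.
Buyers pay Pb = 77 − 38 = 39; x' = -269 + 8·77 = 347.
ΔCS = ½(299 + 347)(71 − 39) = 10336; ΔPS = ½(299 + 347)(77 − 71) = 1938.
Government spending = 38 × 347 = 13186.
Net change = 10336 + 1938 − 13186 = -912. The loss equals the DWL triangle ½·38·48.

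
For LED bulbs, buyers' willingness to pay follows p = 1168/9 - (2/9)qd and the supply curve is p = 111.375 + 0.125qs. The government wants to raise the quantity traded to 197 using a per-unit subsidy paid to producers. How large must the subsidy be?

Required subsidy s = 50 per unit

At q = 197, from the demand curve buyers pay pb = 1168/9 − (2/9)·197 = 86; from the supply curve sellers need ps = 111.375 + 0.125·197 = 136.
The subsidy must fill the gap: s = ps − pb = 136 − 86 = 50.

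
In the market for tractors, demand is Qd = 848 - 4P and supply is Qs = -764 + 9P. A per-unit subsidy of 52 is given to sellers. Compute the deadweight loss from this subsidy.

Pre-subsidy: 848 - 4P = -764 + 9P gives P* = 124, Q* = 352.
With the subsidy, sellers receive Ps = Pb + 52 for each unit, where Pb is the price buyers pay.
Supply in terms of Pb becomes Qs = -764 + 9(Pb + 52) = -296 + 9Pb. Setting this equal to demand: 848 - 4Pb = -296 + 9Pb, so Pb = 88.
Sellers receive Ps = 88 + 52 = 140; Q' = 848 − 4·88 = 496.
The subsidy expands output by 496 − 352 = 144 past the efficient level; on those units the gap between marginal cost and willingness to pay runs from 0 up to 52.
DWL = ½ × 52 × 144 = 3744.

Deadweight loss = 3744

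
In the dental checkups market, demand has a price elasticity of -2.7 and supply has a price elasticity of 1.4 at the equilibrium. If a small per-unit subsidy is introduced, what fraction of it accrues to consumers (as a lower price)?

For a small subsidy around the equilibrium, the benefit split depends on the relative slopes, which at a point are proportional to the elasticities.
Buyer share = εs/(εs + |εd|) = 1.4/(1.4 + 2.7) = 14/41; seller share = |εd|/(εs + |εd|) = 27/41.

Consumer share = 14/41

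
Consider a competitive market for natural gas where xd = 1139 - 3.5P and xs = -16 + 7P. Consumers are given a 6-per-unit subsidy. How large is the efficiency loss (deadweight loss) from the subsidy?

Pre-subsidy: 1139 - 3.5P = -16 + 7P gives P* = 110, x* = 754.
With the rebate, buyers effectively pay Pb = Ps − 6, where Ps is the price sellers receive.
Demand in terms of Ps becomes xd = 1139 − 3.5(Ps − 6) = 1160 - 3.5Ps. Setting this equal to supply: 1160 - 3.5Ps = -16 + 7Ps, so Ps = 112.
Buyers pay Pb = 112 − 6 = 106; x' = -16 + 7·112 = 768.
The subsidy expands output by 768 − 754 = 14 past the efficient level; on those units the gap between marginal cost and willingness to pay runs from 0 up to 6.
DWL = ½ × 6 × 14 = 42.

Deadweight loss = 42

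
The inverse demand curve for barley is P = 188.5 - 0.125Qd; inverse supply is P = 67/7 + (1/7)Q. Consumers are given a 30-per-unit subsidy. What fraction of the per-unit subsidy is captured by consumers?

Consumer share = 7/15

Pre-subsidy: 188.5 - 0.125Q = 67/7 + (1/7)Q gives Q* = 668 and P* = 105.
With the rebate, buyers effectively pay Pb = Ps − 30, where Ps is the price sellers receive.
On the curves, Pb = 188.5 - 0.125Q and Ps = 67/7 + (1/7)Q; the wedge Ps − Pb = 30 gives 67/7 + (1/7)Q − (188.5 - 0.125Q) = 30, so Q' = 780.
Then Pb = 188.5 − 0.125·780 = 91 and Ps = 67/7 + (1/7)·780 = 121.
Buyers' price falls by P* − Pb = 105 − 91 = 14; sellers' price rises by Ps − P* = 121 − 105 = 16.
So consumers capture 14/30 = 7/15 of each unit of subsidy.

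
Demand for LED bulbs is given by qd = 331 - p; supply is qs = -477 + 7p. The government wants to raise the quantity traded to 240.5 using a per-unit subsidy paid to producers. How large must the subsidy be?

At q = 240.5, invert demand for the buyer price: pb = (331 − 240.5)/1 = 90.5; invert supply for the seller price: ps = (240.5 − (-477))/7 = 102.5.
The subsidy must fill the gap: s = ps − pb = 102.5 − 90.5 = 12.

Required subsidy s = 12 per unit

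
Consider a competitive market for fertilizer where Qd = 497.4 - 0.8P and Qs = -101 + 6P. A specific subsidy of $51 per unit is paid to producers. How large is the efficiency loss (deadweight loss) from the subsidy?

Pre-subsidy: 497.4 - 0.8P = -101 + 6P gives P* = 88, Q* = 427.
With the subsidy, sellers receive Ps = Pb + 51 for each unit, where Pb is the price buyers pay.
Supply in terms of Pb becomes Qs = -101 + 6(Pb + 51) = 205 + 6Pb. Setting this equal to demand: 497.4 - 0.8Pb = 205 + 6Pb, so Pb = 43.
Sellers receive Ps = 43 + 51 = 94; Q' = 497.4 − 0.8·43 = 463.
The subsidy expands output by 463 − 427 = 36 past the efficient level; on those units the gap between marginal cost and willingness to pay runs from 0 up to 51.
DWL = ½ × 51 × 36 = 918.

Deadweight loss = $918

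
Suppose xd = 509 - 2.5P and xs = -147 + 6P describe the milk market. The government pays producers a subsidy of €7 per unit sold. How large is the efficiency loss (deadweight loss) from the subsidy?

Pre-subsidy: 509 - 2.5P = -147 + 6P gives P* = 1312/17, x* = 5373/17.
With the subsidy, sellers receive Ps = Pb + 7 for each unit, where Pb is the price buyers pay.
Supply in terms of Pb becomes xs = -147 + 6(Pb + 7) = -105 + 6Pb. Setting this equal to demand: 509 - 2.5Pb = -105 + 6Pb, so Pb = 1228/17.
Sellers receive Ps = 1228/17 + 7 = 1347/17; x' = 509 − 2.5·(1228/17) = 5583/17.
The subsidy expands output by 5583/17 − 5373/17 = 210/17 past the efficient level; on those units the gap between marginal cost and willingness to pay runs from 0 up to 7.
DWL = ½ × 7 × 210/17 = 735/17.

Deadweight loss = 735/17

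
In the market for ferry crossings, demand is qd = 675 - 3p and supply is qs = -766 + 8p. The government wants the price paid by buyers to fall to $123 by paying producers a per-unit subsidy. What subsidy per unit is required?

At a buyer price of 123, quantity demanded is 675 − 3·123 = 306.
Sellers supply 306 only when they receive ps with -766 + 8·ps = 306, i.e. ps = 134.
s = ps − pb = 134 − 123 = 11.

Required subsidy s = $11 per unit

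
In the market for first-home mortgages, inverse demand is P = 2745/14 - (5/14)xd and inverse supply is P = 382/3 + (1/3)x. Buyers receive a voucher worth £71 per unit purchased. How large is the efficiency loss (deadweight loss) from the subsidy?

Deadweight loss = 105861/29

Pre-subsidy: 2745/14 - (5/14)x = 382/3 + (1/3)x gives x* = 2887/29 and P* = 4655/29.
With the rebate, buyers effectively pay Pb = Ps − 71, where Ps is the price sellers receive.
On the curves, Pb = 2745/14 - (5/14)x and Ps = 382/3 + (1/3)x; the wedge Ps − Pb = 71 gives 382/3 + (1/3)x − (2745/14 - (5/14)x) = 71, so x' = 5869/29.
Then Pb = 2745/14 − (5/14)·(5869/29) = 3590/29 and Ps = 382/3 + (1/3)·(5869/29) = 5649/29.
The subsidy expands output by 5869/29 − 2887/29 = 2982/29 past the efficient level; on those units the gap between marginal cost and willingness to pay runs from 0 up to 71.
DWL = ½ × 71 × 2982/29 = 105861/29.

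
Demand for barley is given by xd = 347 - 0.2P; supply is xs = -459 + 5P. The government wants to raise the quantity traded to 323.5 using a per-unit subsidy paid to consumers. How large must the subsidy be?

At x = 323.5, invert demand for the buyer price: Pb = (347 − 323.5)/0.2 = 117.5; invert supply for the seller price: Ps = (323.5 − (-459))/5 = 156.5.
The subsidy must fill the gap: s = Ps − Pb = 156.5 − 117.5 = 39.

Required subsidy s = 39 per unit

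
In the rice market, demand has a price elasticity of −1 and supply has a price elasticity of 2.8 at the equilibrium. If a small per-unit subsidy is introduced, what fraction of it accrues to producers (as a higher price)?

For a small subsidy around the equilibrium, the benefit split depends on the relative slopes, which at a point are proportional to the elasticities.
Buyer share = εs/(εs + |εd|) = 2.8/(2.8 + 1) = 14/19; seller share = |εd|/(εs + |εd|) = 5/19.
So producers capture 5/19 of the subsidy.

Producer share = 5/19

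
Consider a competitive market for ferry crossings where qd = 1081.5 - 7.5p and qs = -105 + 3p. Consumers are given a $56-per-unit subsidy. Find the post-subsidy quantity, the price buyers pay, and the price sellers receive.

Pre-subsidy: 1081.5 - 7.5p = -105 + 3p gives p* = 113, q* = 234.
With the rebate, buyers effectively pay pb = ps − 56, where ps is the price sellers receive.
Demand in terms of ps becomes qd = 1081.5 − 7.5(ps − 56) = 1501.5 - 7.5ps. Setting this equal to supply: 1501.5 - 7.5ps = -105 + 3ps, so ps = 153.
Buyers pay pb = 153 − 56 = 97; q' = -105 + 3·153 = 354.

q' = 354; buyers pay $97; sellers receive $153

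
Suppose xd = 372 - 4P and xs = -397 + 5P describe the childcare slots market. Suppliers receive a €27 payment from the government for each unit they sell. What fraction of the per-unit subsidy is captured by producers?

Pre-subsidy: 372 - 4P = -397 + 5P gives P* = 769/9, x* = 272/9.
With the subsidy, sellers receive Ps = Pb + 27 for each unit, where Pb is the price buyers pay.
Supply in terms of Pb becomes xs = -397 + 5(Pb + 27) = -262 + 5Pb. Setting this equal to demand: 372 - 4Pb = -262 + 5Pb, so Pb = 634/9.
Sellers receive Ps = 634/9 + 27 = 877/9; x' = 372 − 4·(634/9) = 812/9.
Buyers' price falls by P* − Pb = 769/9 − 634/9 = 15; sellers' price rises by Ps − P* = 877/9 − 769/9 = 12.
So producers capture 12/27 = 4/9 of each unit of subsidy.

Producer share = 4/9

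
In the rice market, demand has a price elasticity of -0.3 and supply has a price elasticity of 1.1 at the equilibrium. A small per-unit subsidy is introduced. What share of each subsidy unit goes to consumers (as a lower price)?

For a small subsidy around the equilibrium, the benefit split depends on the relative slopes, which at a point are proportional to the elasticities.
Buyer share = εs/(εs + |εd|) = 1.1/(1.1 + 0.3) = 11/14; seller share = |εd|/(εs + |εd|) = 3/14.

Consumer share = 11/14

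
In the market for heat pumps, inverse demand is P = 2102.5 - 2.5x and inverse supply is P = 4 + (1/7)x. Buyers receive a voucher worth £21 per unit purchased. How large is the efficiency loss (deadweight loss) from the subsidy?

Pre-subsidy: 2102.5 - 2.5x = 4 + (1/7)x gives x* = 29379/37 and P* = 4345/37.
With the rebate, buyers effectively pay Pb = Ps − 21, where Ps is the price sellers receive.
On the curves, Pb = 2102.5 - 2.5x and Ps = 4 + (1/7)x; the wedge Ps − Pb = 21 gives 4 + (1/7)x − (2102.5 - 2.5x) = 21, so x' = 29673/37.
Then Pb = 2102.5 − 2.5·(29673/37) = 3610/37 and Ps = 4 + (1/7)·(29673/37) = 4387/37.
The subsidy expands output by 29673/37 − 29379/37 = 294/37 past the efficient level; on those units the gap between marginal cost and willingness to pay runs from 0 up to 21.
DWL = ½ × 21 × 294/37 = 3087/37.

Deadweight loss = 3087/37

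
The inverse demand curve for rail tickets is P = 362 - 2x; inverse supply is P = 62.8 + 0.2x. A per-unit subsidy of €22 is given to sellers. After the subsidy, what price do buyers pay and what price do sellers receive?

Pre-subsidy: 362 - 2x = 62.8 + 0.2x gives x* = 136 and P* = 90.
With the subsidy, sellers receive Ps = Pb + 22 for each unit, where Pb is the price buyers pay.
On the curves, Pb = 362 - 2x and Ps = 62.8 + 0.2x; the wedge Ps − Pb = 22 gives 62.8 + 0.2x − (362 - 2x) = 22, so x' = 146.
Then Pb = 362 − 2·146 = 70 and Ps = 62.8 + 0.2·146 = 92.

Buyers pay €70; sellers receive €92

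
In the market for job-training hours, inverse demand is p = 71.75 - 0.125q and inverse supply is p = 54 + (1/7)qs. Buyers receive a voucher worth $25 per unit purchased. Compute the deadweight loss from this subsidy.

Pre-subsidy: 71.75 - 0.125q = 54 + (1/7)q gives q* = 994/15 and p* = 952/15.
With the rebate, buyers effectively pay pb = ps − 25, where ps is the price sellers receive.
On the curves, pb = 71.75 - 0.125q and ps = 54 + (1/7)q; the wedge ps − pb = 25 gives 54 + (1/7)q − (71.75 - 0.125q) = 25, so q' = 159.6.
Then pb = 71.75 − 0.125·159.6 = 51.8 and ps = 54 + (1/7)·159.6 = 76.8.
The subsidy expands output by 159.6 − 994/15 = 280/3 past the efficient level; on those units the gap between marginal cost and willingness to pay runs from 0 up to 25.
DWL = ½ × 25 × 280/3 = 3500/3.

Deadweight loss = 3500/3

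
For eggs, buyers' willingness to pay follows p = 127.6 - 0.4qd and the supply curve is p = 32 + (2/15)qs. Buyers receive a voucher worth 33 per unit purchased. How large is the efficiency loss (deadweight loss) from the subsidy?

Deadweight loss = 1020.9375

Pre-subsidy: 127.6 - 0.4q = 32 + (2/15)q gives q* = 179.25 and p* = 55.9.
With the rebate, buyers effectively pay pb = ps − 33, where ps is the price sellers receive.
On the curves, pb = 127.6 - 0.4q and ps = 32 + (2/15)q; the wedge ps − pb = 33 gives 32 + (2/15)q − (127.6 - 0.4q) = 33, so q' = 241.125.
Then pb = 127.6 − 0.4·241.125 = 31.15 and ps = 32 + (2/15)·241.125 = 64.15.
The subsidy expands output by 241.125 − 179.25 = 61.875 past the efficient level; on those units the gap between marginal cost and willingness to pay runs from 0 up to 33.
DWL = ½ × 33 × 61.875 = 1020.9375.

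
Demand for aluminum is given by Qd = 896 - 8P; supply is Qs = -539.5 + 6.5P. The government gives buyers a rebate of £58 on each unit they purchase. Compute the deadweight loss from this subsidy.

Pre-subsidy: 896 - 8P = -539.5 + 6.5P gives P* = 99, Q* = 104.
With the rebate, buyers effectively pay Pb = Ps − 58, where Ps is the price sellers receive.
Demand in terms of Ps becomes Qd = 896 − 8(Ps − 58) = 1360 - 8Ps. Setting this equal to supply: 1360 - 8Ps = -539.5 + 6.5Ps, so Ps = 131.
Buyers pay Pb = 131 − 58 = 73; Q' = -539.5 + 6.5·131 = 312.
The subsidy expands output by 312 − 104 = 208 past the efficient level; on those units the gap between marginal cost and willingness to pay runs from 0 up to 58.
DWL = ½ × 58 × 208 = 6032.

Deadweight loss = £6032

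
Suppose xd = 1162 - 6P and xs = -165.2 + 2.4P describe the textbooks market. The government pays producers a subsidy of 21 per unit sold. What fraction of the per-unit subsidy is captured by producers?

Producer share = 5/7

Pre-subsidy: 1162 - 6P = -165.2 + 2.4P gives P* = 158, x* = 214.
With the subsidy, sellers receive Ps = Pb + 21 for each unit, where Pb is the price buyers pay.
Supply in terms of Pb becomes xs = -165.2 + 2.4(Pb + 21) = -114.8 + 2.4Pb. Setting this equal to demand: 1162 - 6Pb = -114.8 + 2.4Pb, so Pb = 152.
Sellers receive Ps = 152 + 21 = 173; x' = 1162 − 6·152 = 250.
Buyers' price falls by P* − Pb = 158 − 152 = 6; sellers' price rises by Ps − P* = 173 − 158 = 15.
So producers capture 15/21 = 5/7 of each unit of subsidy.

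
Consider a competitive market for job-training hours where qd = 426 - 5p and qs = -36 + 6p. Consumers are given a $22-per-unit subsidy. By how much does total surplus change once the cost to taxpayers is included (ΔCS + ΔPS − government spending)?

Pre-subsidy: 426 - 5p = -36 + 6p gives p* = 42, q* = 216.
With the rebate, buyers effectively pay pb = ps − 22, where ps is the price sellers receive.
Demand in terms of ps becomes qd = 426 − 5(ps − 22) = 536 - 5ps. Setting this equal to supply: 536 - 5ps = -36 + 6ps, so ps = 52.
Buyers pay pb = 52 − 22 = 30; q' = -36 + 6·52 = 276.
ΔCS = ½(216 + 276)(42 − 30) = 2952; ΔPS = ½(216 + 276)(52 − 42) = 2460.
Government spending = 22 × 276 = 6072.
Net change = 2952 + 2460 − 6072 = -660. The loss equals the DWL triangle ½·22·60.

Net change in total surplus = -$660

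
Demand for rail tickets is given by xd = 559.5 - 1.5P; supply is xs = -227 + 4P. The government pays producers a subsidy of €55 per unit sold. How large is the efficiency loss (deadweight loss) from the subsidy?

Pre-subsidy: 559.5 - 1.5P = -227 + 4P gives P* = 143, x* = 345.
With the subsidy, sellers receive Ps = Pb + 55 for each unit, where Pb is the price buyers pay.
Supply in terms of Pb becomes xs = -227 + 4(Pb + 55) = -7 + 4Pb. Setting this equal to demand: 559.5 - 1.5Pb = -7 + 4Pb, so Pb = 103.
Sellers receive Ps = 103 + 55 = 158; x' = 559.5 − 1.5·103 = 405.
The subsidy expands output by 405 − 345 = 60 past the efficient level; on those units the gap between marginal cost and willingness to pay runs from 0 up to 55.
DWL = ½ × 55 × 60 = 1650.

Deadweight loss = €1650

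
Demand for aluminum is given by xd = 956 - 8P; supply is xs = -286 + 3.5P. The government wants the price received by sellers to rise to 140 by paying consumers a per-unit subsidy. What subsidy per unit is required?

At a seller price of 140, quantity supplied is -286 + 3.5·140 = 204.
Buyers absorb 204 only when they pay Pb with 956 − 8·Pb = 204, i.e. Pb = 94.
s = Ps − Pb = 140 − 94 = 46.

Required subsidy s = 46 per unit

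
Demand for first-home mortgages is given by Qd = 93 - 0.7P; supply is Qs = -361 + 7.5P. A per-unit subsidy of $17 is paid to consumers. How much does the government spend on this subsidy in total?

Government cost = 181577/164

Pre-subsidy: 93 - 0.7P = -361 + 7.5P gives P* = 2270/41, Q* = 2224/41.
With the rebate, buyers effectively pay Pb = Ps − 17, where Ps is the price sellers receive.
Demand in terms of Ps becomes Qd = 93 − 0.7(Ps − 17) = 104.9 - 0.7Ps. Setting this equal to supply: 104.9 - 0.7Ps = -361 + 7.5Ps, so Ps = 4659/82.
Buyers pay Pb = 4659/82 − 17 = 3265/82; Q' = -361 + 7.5·(4659/82) = 10681/164.
Government outlay = subsidy × quantity = 17 × 10681/164 = 181577/164.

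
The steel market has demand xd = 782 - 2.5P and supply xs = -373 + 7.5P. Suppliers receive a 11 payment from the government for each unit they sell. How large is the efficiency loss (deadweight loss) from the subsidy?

Deadweight loss = 113.4375

Pre-subsidy: 782 - 2.5P = -373 + 7.5P gives P* = 115.5, x* = 493.25.
With the subsidy, sellers receive Ps = Pb + 11 for each unit, where Pb is the price buyers pay.
Supply in terms of Pb becomes xs = -373 + 7.5(Pb + 11) = -290.5 + 7.5Pb. Setting this equal to demand: 782 - 2.5Pb = -290.5 + 7.5Pb, so Pb = 107.25.
Sellers receive Ps = 107.25 + 11 = 118.25; x' = 782 − 2.5·107.25 = 513.875.
The subsidy expands output by 513.875 − 493.25 = 20.625 past the efficient level; on those units the gap between marginal cost and willingness to pay runs from 0 up to 11.
DWL = ½ × 11 × 20.625 = 113.4375.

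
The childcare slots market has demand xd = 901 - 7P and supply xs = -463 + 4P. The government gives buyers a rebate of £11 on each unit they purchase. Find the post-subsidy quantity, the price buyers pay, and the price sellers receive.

Pre-subsidy: 901 - 7P = -463 + 4P gives P* = 124, x* = 33.
With the rebate, buyers effectively pay Pb = Ps − 11, where Ps is the price sellers receive.
Demand in terms of Ps becomes xd = 901 − 7(Ps − 11) = 978 - 7Ps. Setting this equal to supply: 978 - 7Ps = -463 + 4Ps, so Ps = 131.
Buyers pay Pb = 131 − 11 = 120; x' = -463 + 4·131 = 61.

x' = 61; buyers pay £120; sellers receive £131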